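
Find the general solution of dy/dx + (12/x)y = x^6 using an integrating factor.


P(x) = 12/x ⇒ μ = x^12.
(x^12 y)' = x^18 ⇒ x^12 y = x^19/(19) + C.
Solve for y: y = (1/19)x^7 + C/x^12.


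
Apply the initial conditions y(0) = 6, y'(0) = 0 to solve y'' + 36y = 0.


Characteristic roots of r² + 36 = 0 are ±6i, so y = C₁cos(6x) + C₂sin(6x).
Apply y(0) = 6: C₁ = 6. Differentiate and apply y'(0) = 0: 6·C₂ = 0, so C₂ = 0.
Particular solution: y = 6cos(6x).


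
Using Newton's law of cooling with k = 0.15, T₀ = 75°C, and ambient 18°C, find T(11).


Newton's law: dT/dt = -k(T - T_a) has solution T(t) = T_a + (T₀ - T_a)e^(-kt).
Plug in T_a = 18, T₀ = 75, k = 0.15, t = 11: T(11) = 18 + (57)e^(-1.65) ≈ 28.9°C.


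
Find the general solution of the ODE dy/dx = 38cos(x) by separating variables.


g(y) = 1, so integrate directly: y = ∫ 38cos(x) dx = 38sin(x) + C.


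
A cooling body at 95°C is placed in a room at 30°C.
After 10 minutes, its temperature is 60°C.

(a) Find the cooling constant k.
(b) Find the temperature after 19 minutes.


Newton's law: T(t) = T_a + (T₀ - T_a)e^(-kt).
(a) Use T(10) = 60: (60 - 30)/(95 - 30) = e^(-k·10), so k = -ln(0.462)/10 ≈ 0.0773.
(b) Apply k to t = 19: T(19) = 30 + (65)e^(-1.469) ≈ 45.0°C.


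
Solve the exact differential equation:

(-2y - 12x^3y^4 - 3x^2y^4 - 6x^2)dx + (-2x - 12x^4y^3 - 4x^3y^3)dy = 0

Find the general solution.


Check exactness: ∂M/∂y = -2 - 48x^3y^3 - 12x^2y^3 and ∂N/∂x = -2 - 48x^3y^3 - 12x^2y^3; equal, so the equation is exact.
Integrate M with respect to x (treating y as constant): ∫M dx = -2xy - 3x^4y^4 - x^3y^4 - 2x^3 + h(y).
Differentiate w.r.t. y and set equal to N: all terms match, so h'(y) = 0 and h is a constant absorbed into C.
General solution: -2xy - 3x^4y^4 - x^3y^4 - 2x^3 = C.


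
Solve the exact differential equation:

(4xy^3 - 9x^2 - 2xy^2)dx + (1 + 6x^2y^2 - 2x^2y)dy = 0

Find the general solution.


Check exactness: ∂M/∂y = 12xy^2 - 4xy and ∂N/∂x = 12xy^2 - 4xy; equal, so the equation is exact.
Integrate M with respect to x (treating y as constant): ∫M dx = 2x^2y^3 - 3x^3 - x^2y^2 + h(y).
Differentiate w.r.t. y and set equal to N: the x-dependent terms already match, leaving h'(y) = 1. Integrate: h(y) = y.
So F(x,y) = y + 2x^2y^3 - 3x^3 - x^2y^2.
General solution: y + 2x^2y^3 - 3x^3 - x^2y^2 = C.


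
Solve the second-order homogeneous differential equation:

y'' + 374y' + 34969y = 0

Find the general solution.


Characteristic equation: r² + 374r + 34969 = 0, i.e. (r + 187)² = 0.
Repeated root r = -187; include an x factor for the second linearly independent solution.
General solution: y = (C₁ + C₂x)e^(-187x).


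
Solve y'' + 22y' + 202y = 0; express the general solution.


Characteristic equation: r² + 22r + 202 = 0.
Discriminant is negative; roots r = -11 ± 9i (complex conjugate pair).
General solution uses e^(α x)(C₁ cos(β x) + C₂ sin(β x)): y = e^(-11x)(C₁cos(9x) + C₂sin(9x)).


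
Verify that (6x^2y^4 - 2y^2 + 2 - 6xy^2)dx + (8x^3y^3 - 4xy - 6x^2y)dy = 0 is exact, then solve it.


Check exactness: ∂M/∂y = 24x^2y^3 - 4y - 12xy and ∂N/∂x = 24x^2y^3 - 4y - 12xy; equal, so the equation is exact.
Integrate M with respect to x (treating y as constant): ∫M dx = 2x^3y^4 - 2xy^2 + 2x - 3x^2y^2 + h(y).
Differentiate w.r.t. y and set equal to N: all terms match, so h'(y) = 0 and h is a constant absorbed into C.
General solution: 2x^3y^4 - 2xy^2 + 2x - 3x^2y^2 = C.


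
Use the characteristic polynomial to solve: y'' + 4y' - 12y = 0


Characteristic equation: r² + 4r - 12 = 0.
Factor: (r - 2)(r + 6) = 0 ⇒ r = 2, -6 (distinct real).
General solution: y = C₁e^(2x) + C₂e^(-6x).


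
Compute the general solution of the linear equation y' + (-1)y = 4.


P(x) = -1 ⇒ μ = e^(-x).
(μ y)' = 4e^(-x) ⇒ μ y = -4e^(-x) + C.
Divide by μ: y = -4 + Ce^(x).


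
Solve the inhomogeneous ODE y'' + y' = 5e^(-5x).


Characteristic roots of r² + r = 0 are -1, 0.
y_h = C₁e^(-x) + C₂.
Forcing exponent -5 is not a characteristic root; try y_p = Ae^(-5x).
Substitute: A·(25 + (1)·-5 + (0)) = A·20 = 5, so A = 1/4.
General solution: y = C₁e^(-x) + C₂ + (1/4)e^(-5x).


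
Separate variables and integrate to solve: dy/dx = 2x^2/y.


Separate variables: y dy = 2x^2 dx.
Integrate both sides: y²/2 = (2/3)x^3 + C₀.
Multiply by 2: y² = (4/3)x^3 + C.


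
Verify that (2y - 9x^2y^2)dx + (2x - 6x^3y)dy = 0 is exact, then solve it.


Check exactness: ∂M/∂y = 2 - 18x^2y and ∂N/∂x = 2 - 18x^2y; equal, so the equation is exact.
Integrate M with respect to x (treating y as constant): ∫M dx = 2xy - 3x^3y^2 + h(y).
Differentiate w.r.t. y and set equal to N: all terms match, so h'(y) = 0 and h is a constant absorbed into C.
General solution: 2xy - 3x^3y^2 = C.


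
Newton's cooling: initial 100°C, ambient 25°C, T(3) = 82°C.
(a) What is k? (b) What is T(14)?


Newton's law: T(t) = T_a + (T₀ - T_a)e^(-kt).
(a) Use T(3) = 82: (82 - 25)/(100 - 25) = e^(-k·3), so k = -ln(0.760)/3 ≈ 0.0915.
(b) Apply k to t = 14: T(14) = 25 + (75)e^(-1.281) ≈ 45.8°C.


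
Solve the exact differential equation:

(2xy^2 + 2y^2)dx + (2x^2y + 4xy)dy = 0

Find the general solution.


Check exactness: ∂M/∂y = 4xy + 4y and ∂N/∂x = 4xy + 4y; equal, so the equation is exact.
Integrate M with respect to x (treating y as constant): ∫M dx = x^2y^2 + 2xy^2 + h(y).
Differentiate w.r.t. y and set equal to N: all terms match, so h'(y) = 0 and h is a constant absorbed into C.
General solution: x^2y^2 + 2xy^2 = C.


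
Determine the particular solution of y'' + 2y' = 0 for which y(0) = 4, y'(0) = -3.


Characteristic roots of r² + 2r = 0 are 0, -2.
General solution y = c₁ + c₂ e^(-2x).
Apply y(0) = 4: c₁ + c₂ = 4. Apply y'(0) = -3: 0 c₁ - 2 c₂ = -3.
Solve: c₁ = 5/2, c₂ = 3/2.
Particular solution: y = 5/2 + (3/2)e^(-2x).


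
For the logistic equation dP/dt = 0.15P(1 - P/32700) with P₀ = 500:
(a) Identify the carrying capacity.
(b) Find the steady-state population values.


Logistic ODE dP/dt = 0.15P(1 - P/32700) has equilibria where dP/dt = 0, i.e. P = 0 or P = 32700.
The coefficient (1 - P/K) = 0 when P = K, identifying K = 32700 as the carrying capacity.
(a) K = 32700; (b) equilibria P = 0 and P = 32700.


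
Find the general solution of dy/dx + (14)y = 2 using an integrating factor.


P(x) = 14, Q(x) = 2; integrating factor μ = e^(14x).
(μ y)' = 2e^(14x) ⇒ μ y = (1/7)e^(14x) + C.
Divide by μ: y = 1/7 + Ce^(-14x).


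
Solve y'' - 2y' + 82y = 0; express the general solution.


Characteristic equation: r² - 2r + 82 = 0.
Discriminant is negative; roots r = 1 ± 9i (complex conjugate pair).
General solution uses e^(α x)(C₁ cos(β x) + C₂ sin(β x)): y = e^(x)(C₁cos(9x) + C₂sin(9x)).


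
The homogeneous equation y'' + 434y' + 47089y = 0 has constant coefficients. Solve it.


Characteristic equation: r² + 434r + 47089 = 0, i.e. (r + 217)² = 0.
Repeated root r = -217; include an x factor for the second linearly independent solution.
General solution: y = (C₁ + C₂x)e^(-217x).


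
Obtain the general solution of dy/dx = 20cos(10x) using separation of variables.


g(y) = 1, so integrate directly: y = ∫ 20cos(10x) dx = 2sin(10x) + C.


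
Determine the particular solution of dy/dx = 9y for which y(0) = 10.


General solution of y' = 9y is y = Ce^(9x).
Apply y(0) = 10: C = 10.
Particular solution: y = 10e^(9x).


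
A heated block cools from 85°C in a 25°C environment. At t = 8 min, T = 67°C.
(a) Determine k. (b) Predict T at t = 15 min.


Newton's law: T(t) = T_a + (T₀ - T_a)e^(-kt).
(a) Use T(8) = 67: (67 - 25)/(85 - 25) = e^(-k·8), so k = -ln(0.700)/8 ≈ 0.0446.
(b) Apply k to t = 15: T(15) = 25 + (60)e^(-0.669) ≈ 55.7°C.


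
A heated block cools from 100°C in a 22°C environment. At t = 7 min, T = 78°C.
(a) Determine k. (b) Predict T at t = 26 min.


Newton's law: T(t) = T_a + (T₀ - T_a)e^(-kt).
(a) Use T(7) = 78: (78 - 22)/(100 - 22) = e^(-k·7), so k = -ln(0.718)/7 ≈ 0.0473.
(b) Apply k to t = 26: T(26) = 22 + (78)e^(-1.231) ≈ 44.8°C.


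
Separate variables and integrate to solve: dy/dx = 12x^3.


Integrate both sides with respect to x: y = ∫ 12x^3 dx = 3x^4 + C.


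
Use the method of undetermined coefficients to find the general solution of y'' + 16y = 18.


Homogeneous part: r² + 16 = 0 ⇒ r = ±4i, so y_h = C₁cos(4x) + C₂sin(4x).
Try constant y_p = A; plug in: 16A = 18 ⇒ A = 9/8.
General solution: y = C₁cos(4x) + C₂sin(4x) + 9/8.


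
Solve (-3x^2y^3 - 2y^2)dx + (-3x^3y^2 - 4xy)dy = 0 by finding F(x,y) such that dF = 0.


Check exactness: ∂M/∂y = -9x^2y^2 - 4y and ∂N/∂x = -9x^2y^2 - 4y; equal, so the equation is exact.
Integrate M with respect to x (treating y as constant): ∫M dx = -x^3y^3 - 2xy^2 + h(y).
Differentiate w.r.t. y and set equal to N: all terms match, so h'(y) = 0 and h is a constant absorbed into C.
General solution: -x^3y^3 - 2xy^2 = C.


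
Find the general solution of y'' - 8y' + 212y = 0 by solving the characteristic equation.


Characteristic equation: r² - 8r + 212 = 0.
Discriminant is negative; roots r = 4 ± 14i (complex conjugate pair).
General solution uses e^(α x)(C₁ cos(β x) + C₂ sin(β x)): y = e^(4x)(C₁cos(14x) + C₂sin(14x)).


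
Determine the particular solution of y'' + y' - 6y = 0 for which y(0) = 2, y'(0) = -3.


Characteristic roots of r² + r - 6 = 0 are -3, 2.
General solution y = c₁ e^(-3x) + c₂ e^(2x).
Apply y(0) = 2: c₁ + c₂ = 2. Apply y'(0) = -3: -3 c₁ + 2 c₂ = -3.
Solve: c₁ = 7/5, c₂ = 3/5.
Particular solution: y = (7/5)e^(-3x) + (3/5)e^(2x).


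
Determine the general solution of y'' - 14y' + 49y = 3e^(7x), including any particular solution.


Characteristic polynomial (r - 7)² = 0; repeated root r = 7.
y_h = (C₁ + C₂x)e^(7x). Forcing matches the repeated root (resonance), so try y_p = Ax² e^(7x).
Substitute and solve for A: 2A = 3, so A = 3/2.
General solution: y = (C₁ + C₂x + (3/2)x²)e^(7x).


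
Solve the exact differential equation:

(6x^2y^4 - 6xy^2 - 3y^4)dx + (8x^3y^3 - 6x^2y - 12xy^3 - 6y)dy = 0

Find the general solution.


Check exactness: ∂M/∂y = 24x^2y^3 - 12xy - 12y^3 and ∂N/∂x = 24x^2y^3 - 12xy - 12y^3; equal, so the equation is exact.
Integrate M with respect to x (treating y as constant): ∫M dx = 2x^3y^4 - 3x^2y^2 - 3xy^4 + h(y).
Differentiate w.r.t. y and set equal to N: the x-dependent terms already match, leaving h'(y) = -6y. Integrate: h(y) = -3y^2.
So F(x,y) = 2x^3y^4 - 3x^2y^2 - 3xy^4 - 3y^2.
General solution: 2x^3y^4 - 3x^2y^2 - 3xy^4 - 3y^2 = C.


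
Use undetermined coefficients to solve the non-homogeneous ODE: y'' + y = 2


Homogeneous part: r² + 1 = 0 ⇒ r = ±1i, so y_h = C₁cos(x) + C₂sin(x).
Try constant y_p = A; plug in: 1A = 2 ⇒ A = 2.
General solution: y = C₁cos(x) + C₂sin(x) + 2.


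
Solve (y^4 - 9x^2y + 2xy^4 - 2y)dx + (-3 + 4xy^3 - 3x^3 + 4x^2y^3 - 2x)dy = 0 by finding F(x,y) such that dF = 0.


Check exactness: ∂M/∂y = 4y^3 - 9x^2 + 8xy^3 - 2 and ∂N/∂x = 4y^3 - 9x^2 + 8xy^3 - 2; equal, so the equation is exact.
Integrate M with respect to x (treating y as constant): ∫M dx = xy^4 - 3x^3y + x^2y^4 - 2xy + h(y).
Differentiate w.r.t. y and set equal to N: the x-dependent terms already match, leaving h'(y) = -3. Integrate: h(y) = -3y.
So F(x,y) = -3y + xy^4 - 3x^3y + x^2y^4 - 2xy.
General solution: -3y + xy^4 - 3x^3y + x^2y^4 - 2xy = C.


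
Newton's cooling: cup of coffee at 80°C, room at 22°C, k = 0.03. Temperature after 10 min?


Newton's law: dT/dt = -k(T - T_a) has solution T(t) = T_a + (T₀ - T_a)e^(-kt).
Plug in T_a = 22, T₀ = 80, k = 0.03, t = 10: T(10) = 22 + (58)e^(-0.30) ≈ 65.0°C.


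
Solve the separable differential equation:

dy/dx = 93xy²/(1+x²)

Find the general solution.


Separate: dy/y² = 93x/(1+x²) dx.
Integrate LHS: ∫ dy/y² = -1/y.
Integrate RHS via u = 1+x²: (93/2)ln(1+x²) + C.
Result: -1/y = (93/2)ln(1+x²) + C.


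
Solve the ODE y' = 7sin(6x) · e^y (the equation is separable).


Separate: e^(-y) dy = 7sin(6x) dx.
Integrate: -e^(-y) = -(7/6)cos(6x) + C₀.
Rearrange: e^(-y) = (7/6)cos(6x) + C.


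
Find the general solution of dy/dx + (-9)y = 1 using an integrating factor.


P(x) = -9 ⇒ μ = e^(-9x).
(μ y)' = e^(-9x) ⇒ μ y = -(1/9)e^(-9x) + C.
Divide by μ: y = -1/9 + Ce^(9x).


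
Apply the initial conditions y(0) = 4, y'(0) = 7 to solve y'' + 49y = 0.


Characteristic roots of r² + 49 = 0 are ±7i, so y = C₁cos(7x) + C₂sin(7x).
Apply y(0) = 4: C₁ = 4. Differentiate and apply y'(0) = 7: 7·C₂ = 7, so C₂ = 1.
Particular solution: y = 4cos(7x) + sin(7x).


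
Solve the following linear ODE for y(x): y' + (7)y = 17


P(x) = 7, Q(x) = 17; integrating factor μ = e^(7x).
(μ y)' = 17e^(7x) ⇒ μ y = (17/7)e^(7x) + C.
Divide by μ: y = 17/7 + Ce^(-7x).


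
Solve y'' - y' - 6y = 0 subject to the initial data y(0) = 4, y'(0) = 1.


Characteristic roots of r² - r - 6 = 0 are -2, 3.
General solution y = c₁ e^(-2x) + c₂ e^(3x).
Apply y(0) = 4: c₁ + c₂ = 4. Apply y'(0) = 1: -2 c₁ + 3 c₂ = 1.
Solve: c₁ = 11/5, c₂ = 9/5.
Particular solution: y = (11/5)e^(-2x) + (9/5)e^(3x).


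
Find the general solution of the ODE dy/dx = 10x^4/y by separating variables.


Separate variables: y dy = 10x^4 dx.
Integrate both sides: y²/2 = 2x^5 + C₀.
Multiply by 2: y² = 4x^5 + C.


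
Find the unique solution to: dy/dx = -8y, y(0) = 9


General solution of y' = -8y is y = Ce^(-8x).
Apply y(0) = 9: C = 9.
Particular solution: y = 9e^(-8x).


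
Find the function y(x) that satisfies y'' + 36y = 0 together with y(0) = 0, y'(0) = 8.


Characteristic roots of r² + 36 = 0 are ±6i, so y = C₁cos(6x) + C₂sin(6x).
Apply y(0) = 0: C₁ = 0. Differentiate and apply y'(0) = 8: 6·C₂ = 8, so C₂ = 4/3.
Particular solution: y = (4/3)sin(6x).


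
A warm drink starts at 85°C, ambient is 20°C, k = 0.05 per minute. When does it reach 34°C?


From T(t) = T_a + (T₀ - T_a)e^(-kt), set T(t) = 34:
(34 - 20) / (85 - 20) = e^(-0.05t), so t = -ln(0.215)/0.05 ≈ 30.7 minutes.


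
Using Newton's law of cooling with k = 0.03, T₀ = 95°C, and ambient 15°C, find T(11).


Newton's law: dT/dt = -k(T - T_a) has solution T(t) = T_a + (T₀ - T_a)e^(-kt).
Plug in T_a = 15, T₀ = 95, k = 0.03, t = 11: T(11) = 15 + (80)e^(-0.33) ≈ 72.5°C.


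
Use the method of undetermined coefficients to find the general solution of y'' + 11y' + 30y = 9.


Characteristic roots of r² + 11r + 30 = 0 are -5, -6.
y_h = C₁e^(-5x) + C₂e^(-6x).
Constant forcing; try y_p = A. Then 30A = 9 ⇒ A = 3/10.
General solution: y = C₁e^(-5x) + C₂e^(-6x) + 3/10.


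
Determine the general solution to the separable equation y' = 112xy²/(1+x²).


Separate: dy/y² = 112x/(1+x²) dx.
Integrate LHS: ∫ dy/y² = -1/y.
Integrate RHS via u = 1+x²: 56ln(1+x²) + C.
Result: -1/y = 56ln(1+x²) + C.


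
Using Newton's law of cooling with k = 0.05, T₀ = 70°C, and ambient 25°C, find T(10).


Newton's law: dT/dt = -k(T - T_a) has solution T(t) = T_a + (T₀ - T_a)e^(-kt).
Plug in T_a = 25, T₀ = 70, k = 0.05, t = 10: T(10) = 25 + (45)e^(-0.50) ≈ 52.3°C.


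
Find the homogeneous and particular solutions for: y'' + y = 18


Homogeneous part: r² + 1 = 0 ⇒ r = ±1i, so y_h = C₁cos(x) + C₂sin(x).
Try constant y_p = A; plug in: 1A = 18 ⇒ A = 18.
General solution: y = C₁cos(x) + C₂sin(x) + 18.


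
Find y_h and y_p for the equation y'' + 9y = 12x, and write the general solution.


Homogeneous: r² + 9 = 0 ⇒ r = ±3i, y_h = C₁cos(3x) + C₂sin(3x).
Polynomial forcing; try y_p = Ax + B. Then y_p'' + 9 y_p = 9(Ax + B) = 12x, so B = 0 and A = 4/3.
General solution: y = C₁cos(3x) + C₂sin(3x) + (4/3)x.


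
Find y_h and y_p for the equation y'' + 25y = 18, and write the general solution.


Homogeneous part: r² + 25 = 0 ⇒ r = ±5i, so y_h = C₁cos(5x) + C₂sin(5x).
Try constant y_p = A; plug in: 25A = 18 ⇒ A = 18/25.
General solution: y = C₁cos(5x) + C₂sin(5x) + 18/25.


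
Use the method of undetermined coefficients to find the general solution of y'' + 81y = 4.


Homogeneous part: r² + 81 = 0 ⇒ r = ±9i, so y_h = C₁cos(9x) + C₂sin(9x).
Try constant y_p = A; plug in: 81A = 4 ⇒ A = 4/81.
General solution: y = C₁cos(9x) + C₂sin(9x) + 4/81.


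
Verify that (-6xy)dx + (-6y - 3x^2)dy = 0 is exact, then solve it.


Check exactness: ∂M/∂y = -6x and ∂N/∂x = -6x; equal, so the equation is exact.
Integrate M with respect to x (treating y as constant): ∫M dx = -3x^2y + h(y).
Differentiate w.r.t. y and set equal to N: the x-dependent terms already match, leaving h'(y) = -6y. Integrate: h(y) = -3y^2.
So F(x,y) = -3y^2 - 3x^2y.
General solution: -3y^2 - 3x^2y = C.


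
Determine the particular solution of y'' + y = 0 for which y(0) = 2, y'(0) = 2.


Characteristic roots of r² + 1 = 0 are ±1i, so y = C₁cos(x) + C₂sin(x).
Apply y(0) = 2: C₁ = 2. Differentiate and apply y'(0) = 2: 1·C₂ = 2, so C₂ = 2.
Particular solution: y = 2cos(x) + 2sin(x).


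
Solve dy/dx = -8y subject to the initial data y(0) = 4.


General solution of y' = -8y is y = Ce^(-8x).
Apply y(0) = 4: C = 4.
Particular solution: y = 4e^(-8x).


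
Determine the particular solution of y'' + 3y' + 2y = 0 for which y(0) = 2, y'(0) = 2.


Characteristic roots of r² + 3r + 2 = 0 are -2, -1.
General solution y = c₁ e^(-2x) + c₂ e^(-x).
Apply y(0) = 2: c₁ + c₂ = 2. Apply y'(0) = 2: -2 c₁ - 1 c₂ = 2.
Solve: c₁ = -4, c₂ = 6.
Particular solution: y = -4e^(-2x) + 6e^(-x).


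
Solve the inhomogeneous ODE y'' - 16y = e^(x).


Characteristic roots of r² - 16 = 0 are 4, -4.
y_h = C₁e^(4x) + C₂e^(-4x).
Forcing exponent 1 is not a characteristic root; try y_p = Ae^(x).
Substitute: A·(1 + (0)·1 + (-16)) = A·-15 = 1, so A = -1/15.
General solution: y = C₁e^(4x) + C₂e^(-4x) - (1/15)e^(x).


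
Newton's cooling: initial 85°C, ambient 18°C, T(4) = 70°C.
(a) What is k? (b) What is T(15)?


Newton's law: T(t) = T_a + (T₀ - T_a)e^(-kt).
(a) Use T(4) = 70: (70 - 18)/(85 - 18) = e^(-k·4), so k = -ln(0.776)/4 ≈ 0.0634.
(b) Apply k to t = 15: T(15) = 18 + (67)e^(-0.950) ≈ 43.9°C.


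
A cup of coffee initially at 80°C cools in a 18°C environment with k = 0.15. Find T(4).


Newton's law: dT/dt = -k(T - T_a) has solution T(t) = T_a + (T₀ - T_a)e^(-kt).
Plug in T_a = 18, T₀ = 80, k = 0.15, t = 4: T(4) = 18 + (62)e^(-0.60) ≈ 52.0°C.


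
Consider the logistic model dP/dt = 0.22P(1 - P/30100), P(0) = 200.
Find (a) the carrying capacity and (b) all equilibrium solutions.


Logistic ODE dP/dt = 0.22P(1 - P/30100) has equilibria where dP/dt = 0, i.e. P = 0 or P = 30100.
The coefficient (1 - P/K) = 0 when P = K, identifying K = 30100 as the carrying capacity.
(a) K = 30100; (b) equilibria P = 0 and P = 30100.


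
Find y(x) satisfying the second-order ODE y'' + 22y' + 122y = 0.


Characteristic equation: r² + 22r + 122 = 0.
Discriminant is negative; roots r = -11 ± 1i (complex conjugate pair).
General solution uses e^(α x)(C₁ cos(β x) + C₂ sin(β x)): y = e^(-11x)(C₁cos(x) + C₂sin(x)).


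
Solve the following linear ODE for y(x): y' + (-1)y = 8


P(x) = -1 ⇒ μ = e^(-x).
(μ y)' = 8e^(-x) ⇒ μ y = -8e^(-x) + C.
Divide by μ: y = -8 + Ce^(x).


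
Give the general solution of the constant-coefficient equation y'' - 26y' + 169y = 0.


Characteristic equation: r² - 26r + 169 = 0, i.e. (r - 13)² = 0.
Repeated root r = 13; include an x factor for the second linearly independent solution.
General solution: y = (C₁ + C₂x)e^(13x).


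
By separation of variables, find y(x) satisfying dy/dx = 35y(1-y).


Separate: dy/[y(1-y)] = 35 dx.
Partial fractions: 1/[y(1-y)] = 1/y + 1/(1-y).
Integrate: ln|y/(1-y)| = 35x + C₀.
Solve for y: y = 1/(1 + Ce^(-35x)).


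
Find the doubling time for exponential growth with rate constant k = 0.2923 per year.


Exponential growth: P(t) = P₀ e^(0.2923t). Set P(t)/P₀ = 2: e^(0.2923t) = 2.
Solve: t = ln(2)/0.2923 ≈ 2.37 years.


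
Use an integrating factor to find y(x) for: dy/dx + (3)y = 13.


P(x) = 3, Q(x) = 13; integrating factor μ = e^(3x).
(μ y)' = 13e^(3x) ⇒ μ y = (13/3)e^(3x) + C.
Divide by μ: y = 13/3 + Ce^(-3x).


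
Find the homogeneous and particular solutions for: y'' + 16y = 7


Homogeneous part: r² + 16 = 0 ⇒ r = ±4i, so y_h = C₁cos(4x) + C₂sin(4x).
Try constant y_p = A; plug in: 16A = 7 ⇒ A = 7/16.
General solution: y = C₁cos(4x) + C₂sin(4x) + 7/16.


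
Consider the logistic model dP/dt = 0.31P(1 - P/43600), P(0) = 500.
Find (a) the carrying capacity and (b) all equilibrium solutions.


Logistic ODE dP/dt = 0.31P(1 - P/43600) has equilibria where dP/dt = 0, i.e. P = 0 or P = 43600.
The coefficient (1 - P/K) = 0 when P = K, identifying K = 43600 as the carrying capacity.
(a) K = 43600; (b) equilibria P = 0 and P = 43600.


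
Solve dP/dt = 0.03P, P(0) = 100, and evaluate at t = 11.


The ODE dP/dt = 0.03P has solution P(t) = P(0)e^(0.03t).
Substitute P(0) = 100 and t = 11: P(11) = 100 e^(0.33) ≈ 139.


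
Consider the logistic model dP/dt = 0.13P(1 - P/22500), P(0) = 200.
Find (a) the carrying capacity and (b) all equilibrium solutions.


Logistic ODE dP/dt = 0.13P(1 - P/22500) has equilibria where dP/dt = 0, i.e. P = 0 or P = 22500.
The coefficient (1 - P/K) = 0 when P = K, identifying K = 22500 as the carrying capacity.
(a) K = 22500; (b) equilibria P = 0 and P = 22500.


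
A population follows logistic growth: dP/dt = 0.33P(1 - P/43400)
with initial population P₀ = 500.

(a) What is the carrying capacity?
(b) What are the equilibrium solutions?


Logistic ODE dP/dt = 0.33P(1 - P/43400) has equilibria where dP/dt = 0, i.e. P = 0 or P = 43400.
The coefficient (1 - P/K) = 0 when P = K, identifying K = 43400 as the carrying capacity.
(a) K = 43400; (b) equilibria P = 0 and P = 43400.


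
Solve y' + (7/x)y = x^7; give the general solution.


P(x) = 7/x ⇒ μ = x^7.
(x^7 y)' = x^14 ⇒ x^7 y = x^15/(15) + C.
Solve for y: y = (1/15)x^8 + C/x^7.


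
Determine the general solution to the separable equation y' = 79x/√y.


Separate: √y dy = 79x dx.
Integrate: (2/3)y^(3/2) = (79/2)x² + C.


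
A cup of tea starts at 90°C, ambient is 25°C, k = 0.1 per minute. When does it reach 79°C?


From T(t) = T_a + (T₀ - T_a)e^(-kt), set T(t) = 79:
(79 - 25) / (90 - 25) = e^(-0.1t), so t = -ln(0.831)/0.1 ≈ 1.9 minutes.


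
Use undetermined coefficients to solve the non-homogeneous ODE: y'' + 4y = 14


Homogeneous part: r² + 4 = 0 ⇒ r = ±2i, so y_h = C₁cos(2x) + C₂sin(2x).
Try constant y_p = A; plug in: 4A = 14 ⇒ A = 7/2.
General solution: y = C₁cos(2x) + C₂sin(2x) + 7/2.


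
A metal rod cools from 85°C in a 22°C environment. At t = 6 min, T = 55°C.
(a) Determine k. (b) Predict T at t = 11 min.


Newton's law: T(t) = T_a + (T₀ - T_a)e^(-kt).
(a) Use T(6) = 55: (55 - 22)/(85 - 22) = e^(-k·6), so k = -ln(0.524)/6 ≈ 0.1078.
(b) Apply k to t = 11: T(11) = 22 + (63)e^(-1.185) ≈ 41.3°C.


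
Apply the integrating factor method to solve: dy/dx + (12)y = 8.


P(x) = 12, Q(x) = 8; integrating factor μ = e^(12x).
(μ y)' = 8e^(12x) ⇒ μ y = (2/3)e^(12x) + C.
Divide by μ: y = 2/3 + Ce^(-12x).


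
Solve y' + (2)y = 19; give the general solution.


P(x) = 2, Q(x) = 19; integrating factor μ = e^(2x).
(μ y)' = 19e^(2x) ⇒ μ y = (19/2)e^(2x) + C.
Divide by μ: y = 19/2 + Ce^(-2x).


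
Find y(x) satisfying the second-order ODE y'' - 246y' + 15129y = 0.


Characteristic equation: r² - 246r + 15129 = 0, i.e. (r - 123)² = 0.
Repeated root r = 123; include an x factor for the second linearly independent solution.
General solution: y = (C₁ + C₂x)e^(123x).


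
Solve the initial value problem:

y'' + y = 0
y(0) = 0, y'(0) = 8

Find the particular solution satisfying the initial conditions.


Characteristic roots of r² + 1 = 0 are ±1i, so y = C₁cos(x) + C₂sin(x).
Apply y(0) = 0: C₁ = 0. Differentiate and apply y'(0) = 8: 1·C₂ = 8, so C₂ = 8.
Particular solution: y = 8sin(x).


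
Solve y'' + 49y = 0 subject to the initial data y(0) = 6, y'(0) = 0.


Characteristic roots of r² + 49 = 0 are ±7i, so y = C₁cos(7x) + C₂sin(7x).
Apply y(0) = 6: C₁ = 6. Differentiate and apply y'(0) = 0: 7·C₂ = 0, so C₂ = 0.
Particular solution: y = 6cos(7x).


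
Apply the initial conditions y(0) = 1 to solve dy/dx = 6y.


General solution of y' = 6y is y = Ce^(6x).
Apply y(0) = 1: C = 1.
Particular solution: y = e^(6x).


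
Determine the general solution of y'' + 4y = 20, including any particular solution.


Homogeneous part: r² + 4 = 0 ⇒ r = ±2i, so y_h = C₁cos(2x) + C₂sin(2x).
Try constant y_p = A; plug in: 4A = 20 ⇒ A = 5.
General solution: y = C₁cos(2x) + C₂sin(2x) + 5.


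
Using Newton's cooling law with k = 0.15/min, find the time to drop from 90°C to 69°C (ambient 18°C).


From T(t) = T_a + (T₀ - T_a)e^(-kt), set T(t) = 69:
(69 - 18) / (90 - 18) = e^(-0.15t), so t = -ln(0.708)/0.15 ≈ 2.3 minutes.


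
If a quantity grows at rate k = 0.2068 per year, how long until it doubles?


Exponential growth: P(t) = P₀ e^(0.2068t). Set P(t)/P₀ = 2: e^(0.2068t) = 2.
Solve: t = ln(2)/0.2068 ≈ 3.35 years.


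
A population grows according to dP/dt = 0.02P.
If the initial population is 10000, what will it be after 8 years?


The ODE dP/dt = 0.02P has solution P(t) = P(0)e^(0.02t).
Substitute P(0) = 10000 and t = 8: P(8) = 10000 e^(0.16) ≈ 11735.


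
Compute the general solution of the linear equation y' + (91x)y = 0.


P(x) = 91x ⇒ μ = e^((91/2)x²).
Q(x) = 0 so μ y is constant: y = Ce^(-(91/2)x²).


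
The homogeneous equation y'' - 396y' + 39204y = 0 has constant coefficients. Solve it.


Characteristic equation: r² - 396r + 39204 = 0, i.e. (r - 198)² = 0.
Repeated root r = 198; include an x factor for the second linearly independent solution.
General solution: y = (C₁ + C₂x)e^(198x).


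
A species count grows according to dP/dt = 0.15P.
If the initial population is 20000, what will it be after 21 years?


The ODE dP/dt = 0.15P has solution P(t) = P(0)e^(0.15t).
Substitute P(0) = 20000 and t = 21: P(21) = 20000 e^(3.15) ≈ 466721.


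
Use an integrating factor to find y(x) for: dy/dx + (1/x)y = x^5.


P(x) = 1/x ⇒ μ = x^1.
(x^1 y)' = x^1·x^5 = x^6.
Integrate: x^1 y = x^7/(7) + C.
Solve for y: y = (1/7)x^6 + C/x^1.


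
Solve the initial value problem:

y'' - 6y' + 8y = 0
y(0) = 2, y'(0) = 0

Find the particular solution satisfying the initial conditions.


Characteristic roots of r² - 6r + 8 = 0 are 2, 4.
General solution y = c₁ e^(2x) + c₂ e^(4x).
Apply y(0) = 2: c₁ + c₂ = 2. Apply y'(0) = 0: 2 c₁ + 4 c₂ = 0.
Solve: c₁ = 4, c₂ = -2.
Particular solution: y = 4e^(2x) - 2e^(4x).


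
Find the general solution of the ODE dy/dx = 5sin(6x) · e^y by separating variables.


Separate: e^(-y) dy = 5sin(6x) dx.
Integrate: -e^(-y) = -(5/6)cos(6x) + C₀.
Rearrange: e^(-y) = (5/6)cos(6x) + C.


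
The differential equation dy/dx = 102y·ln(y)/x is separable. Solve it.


Separate: dy/[y ln(y)] = 102 dx/x.
Substitute u = ln(y): du/u = 102 dx/x.
Integrate: ln|ln(y)| = 102ln|x| + C₀, hence ln(y) = C·x^102.


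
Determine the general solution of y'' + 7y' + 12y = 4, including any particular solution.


Characteristic roots of r² + 7r + 12 = 0 are -3, -4.
y_h = C₁e^(-3x) + C₂e^(-4x).
Constant forcing; try y_p = A. Then 12A = 4 ⇒ A = 1/3.
General solution: y = C₁e^(-3x) + C₂e^(-4x) + 1/3.


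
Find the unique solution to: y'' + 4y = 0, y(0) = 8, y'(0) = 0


Characteristic roots of r² + 4 = 0 are ±2i, so y = C₁cos(2x) + C₂sin(2x).
Apply y(0) = 8: C₁ = 8. Differentiate and apply y'(0) = 0: 2·C₂ = 0, so C₂ = 0.
Particular solution: y = 8cos(2x).


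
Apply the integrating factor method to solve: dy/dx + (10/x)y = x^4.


P(x) = 10/x ⇒ μ = x^10.
(x^10 y)' = x^14 ⇒ x^10 y = x^15/(15) + C.
Solve for y: y = (1/15)x^5 + C/x^10.


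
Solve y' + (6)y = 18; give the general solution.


P(x) = 6, Q(x) = 18; integrating factor μ = e^(6x).
(μ y)' = 18e^(6x) ⇒ μ y = 3e^(6x) + C.
Divide by μ: y = 3 + Ce^(-6x).


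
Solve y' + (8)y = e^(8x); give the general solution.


P(x) = 8 ⇒ μ = e^(8x).
(μ y)' = e^(16x) ⇒ μ y = e^(16x)/16 + C.
Divide by μ: y = (1/16)e^(8x) + Ce^(-8x).


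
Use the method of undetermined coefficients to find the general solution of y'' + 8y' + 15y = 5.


Characteristic roots of r² + 8r + 15 = 0 are -5, -3.
y_h = C₁e^(-5x) + C₂e^(-3x).
Constant forcing; try y_p = A. Then 15A = 5 ⇒ A = 1/3.
General solution: y = C₁e^(-5x) + C₂e^(-3x) + 1/3.


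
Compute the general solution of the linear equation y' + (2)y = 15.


P(x) = 2, Q(x) = 15; integrating factor μ = e^(2x).
(μ y)' = 15e^(2x) ⇒ μ y = (15/2)e^(2x) + C.
Divide by μ: y = 15/2 + Ce^(-2x).


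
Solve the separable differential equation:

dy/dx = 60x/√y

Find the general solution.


Separate: √y dy = 60x dx.
Integrate: (2/3)y^(3/2) = 30x² + C.


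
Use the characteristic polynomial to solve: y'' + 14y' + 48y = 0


Characteristic equation: r² + 14r + 48 = 0.
Factor: (r + 6)(r + 8) = 0 ⇒ r = -6, -8 (distinct real).
General solution: y = C₁e^(-6x) + C₂e^(-8x).


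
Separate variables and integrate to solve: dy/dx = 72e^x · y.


Separate variables: dy/y = 72e^x dx.
Integrate: ln|y| = 72e^x + C₀.
Exponentiate: y = Ce^(72e^x).


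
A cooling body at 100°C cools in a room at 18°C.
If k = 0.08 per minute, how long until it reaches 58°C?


From T(t) = T_a + (T₀ - T_a)e^(-kt), set T(t) = 58:
(58 - 18) / (100 - 18) = e^(-0.08t), so t = -ln(0.488)/0.08 ≈ 9.0 minutes.


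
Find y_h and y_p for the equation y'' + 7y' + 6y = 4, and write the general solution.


Characteristic roots of r² + 7r + 6 = 0 are -1, -6.
y_h = C₁e^(-x) + C₂e^(-6x).
Constant forcing; try y_p = A. Then 6A = 4 ⇒ A = 2/3.
General solution: y = C₁e^(-x) + C₂e^(-6x) + 2/3.


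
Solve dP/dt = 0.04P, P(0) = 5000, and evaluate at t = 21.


The ODE dP/dt = 0.04P has solution P(t) = P(0)e^(0.04t).
Substitute P(0) = 5000 and t = 21: P(21) = 5000 e^(0.84) ≈ 11582.


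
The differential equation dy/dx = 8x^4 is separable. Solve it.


Integrate both sides with respect to x: y = ∫ 8x^4 dx = (8/5)x^5 + C.


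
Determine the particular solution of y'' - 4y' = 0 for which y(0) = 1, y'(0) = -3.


Characteristic roots of r² - 4r = 0 are 0, 4.
General solution y = c₁ + c₂ e^(4x).
Apply y(0) = 1: c₁ + c₂ = 1. Apply y'(0) = -3: 0 c₁ + 4 c₂ = -3.
Solve: c₁ = 7/4, c₂ = -3/4.
Particular solution: y = 7/4 - (3/4)e^(4x).


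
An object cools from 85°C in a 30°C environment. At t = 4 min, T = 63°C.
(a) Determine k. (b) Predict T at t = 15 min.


Newton's law: T(t) = T_a + (T₀ - T_a)e^(-kt).
(a) Use T(4) = 63: (63 - 30)/(85 - 30) = e^(-k·4), so k = -ln(0.600)/4 ≈ 0.1277.
(b) Apply k to t = 15: T(15) = 30 + (55)e^(-1.916) ≈ 38.1°C.


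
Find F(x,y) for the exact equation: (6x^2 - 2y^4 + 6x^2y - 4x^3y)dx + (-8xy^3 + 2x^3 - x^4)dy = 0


Check exactness: ∂M/∂y = -8y^3 + 6x^2 - 4x^3 and ∂N/∂x = -8y^3 + 6x^2 - 4x^3; equal, so the equation is exact.
Integrate M with respect to x (treating y as constant): ∫M dx = 2x^3 - 2xy^4 + 2x^3y - x^4y + h(y).
Differentiate w.r.t. y and set equal to N: all terms match, so h'(y) = 0 and h is a constant absorbed into C.
General solution: 2x^3 - 2xy^4 + 2x^3y - x^4y = C.


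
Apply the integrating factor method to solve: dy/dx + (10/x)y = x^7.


P(x) = 10/x ⇒ μ = x^10.
(x^10 y)' = x^10·x^7 = x^17.
Integrate: x^10 y = x^18/(18) + C.
Solve for y: y = (1/18)x^8 + C/x^10.


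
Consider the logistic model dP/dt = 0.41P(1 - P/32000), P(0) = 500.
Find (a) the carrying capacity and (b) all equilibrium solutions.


Logistic ODE dP/dt = 0.41P(1 - P/32000) has equilibria where dP/dt = 0, i.e. P = 0 or P = 32000.
The coefficient (1 - P/K) = 0 when P = K, identifying K = 32000 as the carrying capacity.
(a) K = 32000; (b) equilibria P = 0 and P = 32000.


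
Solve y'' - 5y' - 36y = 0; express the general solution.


Characteristic equation: r² - 5r - 36 = 0.
Factor: (r + 4)(r - 9) = 0 ⇒ r = -4, 9 (distinct real).
General solution: y = C₁e^(-4x) + C₂e^(9x).


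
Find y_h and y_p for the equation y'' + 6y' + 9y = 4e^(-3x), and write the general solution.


Characteristic polynomial (r + 3)² = 0; repeated root r = -3.
y_h = (C₁ + C₂x)e^(-3x). Forcing matches the repeated root (resonance), so try y_p = Ax² e^(-3x).
Substitute and solve for A: 2A = 4, so A = 2.
General solution: y = (C₁ + C₂x + 2x²)e^(-3x).


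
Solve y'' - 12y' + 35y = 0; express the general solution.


Characteristic equation: r² - 12r + 35 = 0.
Factor: (r - 5)(r - 7) = 0 ⇒ r = 5, 7 (distinct real).
General solution: y = C₁e^(5x) + C₂e^(7x).


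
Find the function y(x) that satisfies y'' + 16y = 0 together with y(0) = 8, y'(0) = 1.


Characteristic roots of r² + 16 = 0 are ±4i, so y = C₁cos(4x) + C₂sin(4x).
Apply y(0) = 8: C₁ = 8. Differentiate and apply y'(0) = 1: 4·C₂ = 1, so C₂ = 1/4.
Particular solution: y = 8cos(4x) + (1/4)sin(4x).


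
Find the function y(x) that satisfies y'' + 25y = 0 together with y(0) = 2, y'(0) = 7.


Characteristic roots of r² + 25 = 0 are ±5i, so y = C₁cos(5x) + C₂sin(5x).
Apply y(0) = 2: C₁ = 2. Differentiate and apply y'(0) = 7: 5·C₂ = 7, so C₂ = 7/5.
Particular solution: y = 2cos(5x) + (7/5)sin(5x).


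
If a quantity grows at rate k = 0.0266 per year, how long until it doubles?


Exponential growth: P(t) = P₀ e^(0.0266t). Set P(t)/P₀ = 2: e^(0.0266t) = 2.
Solve: t = ln(2)/0.0266 ≈ 26.06 years.


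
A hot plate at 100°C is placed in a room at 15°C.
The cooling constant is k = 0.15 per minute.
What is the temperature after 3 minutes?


Newton's law: dT/dt = -k(T - T_a) has solution T(t) = T_a + (T₀ - T_a)e^(-kt).
Plug in T_a = 15, T₀ = 100, k = 0.15, t = 3: T(3) = 15 + (85)e^(-0.45) ≈ 69.2°C.


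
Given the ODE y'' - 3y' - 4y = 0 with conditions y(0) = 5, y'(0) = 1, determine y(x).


Characteristic roots of r² - 3r - 4 = 0 are 4, -1.
General solution y = c₁ e^(4x) + c₂ e^(-x).
Apply y(0) = 5: c₁ + c₂ = 5. Apply y'(0) = 1: 4 c₁ - 1 c₂ = 1.
Solve: c₁ = 6/5, c₂ = 19/5.
Particular solution: y = (6/5)e^(4x) + (19/5)e^(-x).


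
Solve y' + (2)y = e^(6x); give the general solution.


P(x) = 2 ⇒ μ = e^(2x).
(μ y)' = e^(8x) ⇒ μ y = e^(8x)/8 + C.
Divide by μ: y = (1/8)e^(6x) + Ce^(-2x).


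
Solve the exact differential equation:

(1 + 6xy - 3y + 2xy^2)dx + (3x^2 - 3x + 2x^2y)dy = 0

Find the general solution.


Check exactness: ∂M/∂y = 6x - 3 + 4xy and ∂N/∂x = 6x - 3 + 4xy; equal, so the equation is exact.
Integrate M with respect to x (treating y as constant): ∫M dx = x + 3x^2y - 3xy + x^2y^2 + h(y).
Differentiate w.r.t. y and set equal to N: all terms match, so h'(y) = 0 and h is a constant absorbed into C.
General solution: x + 3x^2y - 3xy + x^2y^2 = C.


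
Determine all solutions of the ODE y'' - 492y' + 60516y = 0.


Characteristic equation: r² - 492r + 60516 = 0, i.e. (r - 246)² = 0.
Repeated root r = 246; include an x factor for the second linearly independent solution.
General solution: y = (C₁ + C₂x)e^(246x).


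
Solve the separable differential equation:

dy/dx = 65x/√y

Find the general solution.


Separate: √y dy = 65x dx.
Integrate: (2/3)y^(3/2) = (65/2)x² + C.


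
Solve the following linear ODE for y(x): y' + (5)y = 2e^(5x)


P(x) = 5 ⇒ μ = e^(5x).
(μ y)' = 2e^(10x) ⇒ μ y = (2/10)e^(10x) + C.
Divide by μ: y = (1/5)e^(5x) + Ce^(-5x).


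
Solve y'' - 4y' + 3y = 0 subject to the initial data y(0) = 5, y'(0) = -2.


Characteristic roots of r² - 4r + 3 = 0 are 1, 3.
General solution y = c₁ e^(x) + c₂ e^(3x).
Apply y(0) = 5: c₁ + c₂ = 5. Apply y'(0) = -2: 1 c₁ + 3 c₂ = -2.
Solve: c₁ = 17/2, c₂ = -7/2.
Particular solution: y = (17/2)e^(x) - (7/2)e^(3x).


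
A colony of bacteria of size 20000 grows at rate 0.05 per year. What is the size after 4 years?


The ODE dP/dt = 0.05P has solution P(t) = P(0)e^(0.05t).
Substitute P(0) = 20000 and t = 4: P(4) = 20000 e^(0.20) ≈ 24428.


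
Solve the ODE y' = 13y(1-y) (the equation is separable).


Separate: dy/[y(1-y)] = 13 dx.
Partial fractions: 1/[y(1-y)] = 1/y + 1/(1-y).
Integrate: ln|y/(1-y)| = 13x + C₀.
Solve for y: y = 1/(1 + Ce^(-13x)).


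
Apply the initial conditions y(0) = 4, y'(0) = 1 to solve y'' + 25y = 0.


Characteristic roots of r² + 25 = 0 are ±5i, so y = C₁cos(5x) + C₂sin(5x).
Apply y(0) = 4: C₁ = 4. Differentiate and apply y'(0) = 1: 5·C₂ = 1, so C₂ = 1/5.
Particular solution: y = 4cos(5x) + (1/5)sin(5x).


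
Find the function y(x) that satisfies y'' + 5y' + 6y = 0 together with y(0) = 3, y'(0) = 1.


Characteristic roots of r² + 5r + 6 = 0 are -2, -3.
General solution y = c₁ e^(-2x) + c₂ e^(-3x).
Apply y(0) = 3: c₁ + c₂ = 3. Apply y'(0) = 1: -2 c₁ - 3 c₂ = 1.
Solve: c₁ = 10, c₂ = -7.
Particular solution: y = 10e^(-2x) - 7e^(-3x).


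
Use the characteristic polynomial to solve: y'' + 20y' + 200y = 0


Characteristic equation: r² + 20r + 200 = 0.
Discriminant is negative; roots r = -10 ± 10i (complex conjugate pair).
General solution uses e^(α x)(C₁ cos(β x) + C₂ sin(β x)): y = e^(-10x)(C₁cos(10x) + C₂sin(10x)).


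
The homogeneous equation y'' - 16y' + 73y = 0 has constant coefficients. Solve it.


Characteristic equation: r² - 16r + 73 = 0.
Discriminant is negative; roots r = 8 ± 3i (complex conjugate pair).
General solution uses e^(α x)(C₁ cos(β x) + C₂ sin(β x)): y = e^(8x)(C₁cos(3x) + C₂sin(3x)).


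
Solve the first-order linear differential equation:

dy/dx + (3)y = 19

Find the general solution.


P(x) = 3, Q(x) = 19; integrating factor μ = e^(3x).
(μ y)' = 19e^(3x) ⇒ μ y = (19/3)e^(3x) + C.
Divide by μ: y = 19/3 + Ce^(-3x).


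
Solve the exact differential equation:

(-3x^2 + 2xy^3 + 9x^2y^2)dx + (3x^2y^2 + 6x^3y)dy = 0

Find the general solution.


Check exactness: ∂M/∂y = 6xy^2 + 18x^2y and ∂N/∂x = 6xy^2 + 18x^2y; equal, so the equation is exact.
Integrate M with respect to x (treating y as constant): ∫M dx = -x^3 + x^2y^3 + 3x^3y^2 + h(y).
Differentiate w.r.t. y and set equal to N: all terms match, so h'(y) = 0 and h is a constant absorbed into C.
General solution: -x^3 + x^2y^3 + 3x^3y^2 = C.


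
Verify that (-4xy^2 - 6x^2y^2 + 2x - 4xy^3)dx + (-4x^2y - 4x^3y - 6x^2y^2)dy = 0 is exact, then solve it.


Check exactness: ∂M/∂y = -8xy - 12x^2y - 12xy^2 and ∂N/∂x = -8xy - 12x^2y - 12xy^2; equal, so the equation is exact.
Integrate M with respect to x (treating y as constant): ∫M dx = -2x^2y^2 - 2x^3y^2 + x^2 - 2x^2y^3 + h(y).
Differentiate w.r.t. y and set equal to N: all terms match, so h'(y) = 0 and h is a constant absorbed into C.
General solution: -2x^2y^2 - 2x^3y^2 + x^2 - 2x^2y^3 = C.


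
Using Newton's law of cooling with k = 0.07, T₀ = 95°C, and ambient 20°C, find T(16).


Newton's law: dT/dt = -k(T - T_a) has solution T(t) = T_a + (T₀ - T_a)e^(-kt).
Plug in T_a = 20, T₀ = 95, k = 0.07, t = 16: T(16) = 20 + (75)e^(-1.12) ≈ 44.5°C.


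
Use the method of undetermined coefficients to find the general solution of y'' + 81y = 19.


Homogeneous part: r² + 81 = 0 ⇒ r = ±9i, so y_h = C₁cos(9x) + C₂sin(9x).
Try constant y_p = A; plug in: 81A = 19 ⇒ A = 19/81.
General solution: y = C₁cos(9x) + C₂sin(9x) + 19/81.
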